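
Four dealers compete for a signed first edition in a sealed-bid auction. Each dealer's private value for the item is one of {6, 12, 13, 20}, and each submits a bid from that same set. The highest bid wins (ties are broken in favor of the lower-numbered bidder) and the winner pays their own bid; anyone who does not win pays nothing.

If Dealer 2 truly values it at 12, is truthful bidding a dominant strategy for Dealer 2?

Yes

Check each profile of the others' bids and compare truth against every alternative bid.
Others bid (6, 6, 6): truth gives 0, best alternative gives 0.
Others bid (6, 6, 12): truth gives 0, best alternative gives 0.
Others bid (6, 6, 13): truth gives 0, best alternative gives 0.
Others bid (6, 6, 20): truth gives 0, best alternative gives 0.
Others bid (6, 12, 6): truth gives 0, best alternative gives 0.
Others bid (6, 12, 12): truth gives 0, best alternative gives 0.
(Remaining 58 profiles checked similarly; truth is weakly best in each.)
In every case the truthful bid is at least as good as any alternative, so it is a dominant strategy.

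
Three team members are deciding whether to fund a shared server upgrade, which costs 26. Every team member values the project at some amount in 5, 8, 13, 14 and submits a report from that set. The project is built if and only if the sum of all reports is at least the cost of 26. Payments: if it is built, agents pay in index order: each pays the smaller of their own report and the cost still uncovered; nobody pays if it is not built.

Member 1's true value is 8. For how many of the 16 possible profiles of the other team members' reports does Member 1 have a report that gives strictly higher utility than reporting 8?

8

Others report (8, 13): truth gives 0; report 5 gives 3 > 0. Violating.
Others report (8, 14): truth gives 0; report 5 gives 3 > 0. Violating.
Others report (13, 8): truth gives 0; report 5 gives 3 > 0. Violating.
Others report (13, 13): truth gives 0; report 5 gives 3 > 0. Violating.
Others report (5, 5): truth gives 0; no alternative beats it.
Others report (5, 8): truth gives 0; no alternative beats it.
(Checking all 16 profiles: 8 have a profitable deviation, 8 do not.)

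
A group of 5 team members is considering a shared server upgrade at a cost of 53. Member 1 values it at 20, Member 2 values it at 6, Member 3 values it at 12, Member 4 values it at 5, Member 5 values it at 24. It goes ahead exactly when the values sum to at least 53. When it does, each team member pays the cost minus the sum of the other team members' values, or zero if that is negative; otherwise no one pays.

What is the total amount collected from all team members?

16

Total value 67 ≥ cost 53, so it is built.
Member 1: others sum to 47; max(0, 53 - 47) = 6.
Member 2: others sum to 61; max(0, 53 - 61) = 0.
Member 3: others sum to 55; max(0, 53 - 55) = 0.
Member 4: others sum to 62; max(0, 53 - 62) = 0.
Member 5: others sum to 43; max(0, 53 - 43) = 10.
Total collected = 6 + 0 + 0 + 0 + 10 = 16.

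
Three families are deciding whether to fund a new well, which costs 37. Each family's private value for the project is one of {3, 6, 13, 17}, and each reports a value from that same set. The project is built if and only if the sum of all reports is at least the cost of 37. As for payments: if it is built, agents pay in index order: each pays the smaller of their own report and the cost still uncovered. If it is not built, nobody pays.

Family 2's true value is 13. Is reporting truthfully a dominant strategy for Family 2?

Consider the case where Family 1 reports 17 and Family 3 reports 17.
Truthful report 13: project built, pays 13, utility 13 - 13 = 0.
Report 3 instead: project built, pays 3, utility 13 - 3 = 10.
Since 10 > 0, reporting 3 is strictly better here, so truthful reporting is not dominant.

No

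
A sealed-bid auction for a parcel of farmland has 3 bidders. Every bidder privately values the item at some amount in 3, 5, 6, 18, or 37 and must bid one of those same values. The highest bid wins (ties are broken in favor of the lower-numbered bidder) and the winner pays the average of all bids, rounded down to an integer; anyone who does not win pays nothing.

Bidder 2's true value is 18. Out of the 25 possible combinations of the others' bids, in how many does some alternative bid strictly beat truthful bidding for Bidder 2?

Others bid (3, 3): truth gives 10; bid 5 gives 15 > 10. Violating.
Others bid (3, 5): truth gives 10; bid 5 gives 14 > 10. Violating.
Others bid (3, 6): truth gives 9; bid 6 gives 13 > 9. Violating.
Others bid (5, 3): truth gives 10; bid 6 gives 14 > 10. Violating.
Others bid (3, 18): truth gives 5; no alternative beats it.
Others bid (3, 37): truth gives 0; no alternative beats it.
(Checking all 25 profiles: 6 have a profitable deviation, 19 do not.)

6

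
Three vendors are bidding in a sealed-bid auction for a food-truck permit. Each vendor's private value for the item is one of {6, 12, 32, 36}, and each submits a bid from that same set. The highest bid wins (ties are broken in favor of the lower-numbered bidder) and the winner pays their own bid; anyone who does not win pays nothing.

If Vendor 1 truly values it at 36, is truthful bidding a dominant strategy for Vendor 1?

No

Consider the case where Vendor 2 bids 6 and Vendor 3 bids 6.
Truthful bid 36: wins, pays 36, utility 36 - 36 = 0.
Bid 6 instead: wins, pays 6, utility 36 - 6 = 30.
Since 30 > 0, bidding 6 is strictly better here, so truthful bidding is not dominant.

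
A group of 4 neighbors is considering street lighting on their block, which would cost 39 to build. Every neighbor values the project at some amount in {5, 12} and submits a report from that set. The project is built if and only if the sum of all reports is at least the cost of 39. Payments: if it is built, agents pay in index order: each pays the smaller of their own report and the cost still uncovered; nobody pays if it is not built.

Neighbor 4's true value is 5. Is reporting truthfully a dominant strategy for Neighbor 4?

Yes

Check each profile of the others' reports and compare truth against every alternative report.
Others report (5, 12, 12): truth gives 0, best alternative gives -5.
Others report (12, 5, 12): truth gives 0, best alternative gives -5.
Others report (12, 12, 5): truth gives 0, best alternative gives -5.
Others report (12, 12, 12): truth gives 2, best alternative gives 2.
Others report (5, 5, 5): truth gives 0, best alternative gives 0.
Others report (5, 5, 12): truth gives 0, best alternative gives 0.
(Remaining 2 profiles checked similarly; truth is weakly best in each.)
In every case the truthful report is at least as good as any alternative, so it is a dominant strategy.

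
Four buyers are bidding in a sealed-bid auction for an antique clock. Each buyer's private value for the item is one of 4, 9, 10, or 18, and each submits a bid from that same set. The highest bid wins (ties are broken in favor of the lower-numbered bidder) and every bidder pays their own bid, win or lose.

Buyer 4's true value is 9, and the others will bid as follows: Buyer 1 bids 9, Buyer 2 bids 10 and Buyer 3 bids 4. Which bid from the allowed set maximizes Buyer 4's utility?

4

Bid 4: loses but pays 4, utility -4.
Bid 9: loses but pays 9, utility -9.
Bid 10: loses but pays 10, utility -10.
Bid 18: wins, pays 18, utility 9 - 18 = -9.
The best choice is 4 with utility -4.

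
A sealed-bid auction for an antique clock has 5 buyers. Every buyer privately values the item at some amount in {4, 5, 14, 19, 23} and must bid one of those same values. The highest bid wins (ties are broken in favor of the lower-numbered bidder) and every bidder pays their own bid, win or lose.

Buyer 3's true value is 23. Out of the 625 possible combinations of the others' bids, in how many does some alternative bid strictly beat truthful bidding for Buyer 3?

Others bid (4, 4, 4, 4): truth gives 0; bid 5 gives 18 > 0. Violating.
Others bid (4, 4, 4, 5): truth gives 0; bid 5 gives 18 > 0. Violating.
Others bid (4, 4, 4, 14): truth gives 0; bid 14 gives 9 > 0. Violating.
Others bid (4, 4, 4, 19): truth gives 0; bid 19 gives 4 > 0. Violating.
Others bid (4, 4, 4, 23): truth gives 0; no alternative beats it.
Others bid (4, 4, 5, 23): truth gives 0; no alternative beats it.
(Checking all 625 profiles: 369 have a profitable deviation, 256 do not.)

369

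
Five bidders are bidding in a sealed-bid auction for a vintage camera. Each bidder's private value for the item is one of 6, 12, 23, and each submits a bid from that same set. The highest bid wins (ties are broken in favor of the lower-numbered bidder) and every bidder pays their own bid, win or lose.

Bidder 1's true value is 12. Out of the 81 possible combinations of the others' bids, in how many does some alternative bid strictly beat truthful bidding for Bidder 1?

Others bid (6, 6, 6, 6): truth gives 0; bid 6 gives 6 > 0. Violating.
Others bid (6, 6, 6, 23): truth gives -12; bid 6 gives -6 > -12. Violating.
Others bid (6, 6, 12, 23): truth gives -12; bid 6 gives -6 > -12. Violating.
Others bid (6, 6, 23, 6): truth gives -12; bid 6 gives -6 > -12. Violating.
Others bid (6, 6, 6, 12): truth gives 0; no alternative beats it.
Others bid (6, 6, 12, 6): truth gives 0; no alternative beats it.
(Checking all 81 profiles: 66 have a profitable deviation, 15 do not.)

66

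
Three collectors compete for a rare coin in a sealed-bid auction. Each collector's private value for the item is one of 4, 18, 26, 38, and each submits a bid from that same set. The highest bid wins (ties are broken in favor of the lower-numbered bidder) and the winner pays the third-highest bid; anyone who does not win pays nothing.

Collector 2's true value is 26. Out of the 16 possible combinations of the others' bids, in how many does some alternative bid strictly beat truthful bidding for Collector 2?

Others bid (4, 38): truth gives 0; bid 38 gives 22 > 0. Violating.
Others bid (18, 38): truth gives 0; bid 38 gives 8 > 0. Violating.
Others bid (26, 4): truth gives 0; bid 38 gives 22 > 0. Violating.
Others bid (26, 18): truth gives 0; bid 38 gives 8 > 0. Violating.
Others bid (4, 4): truth gives 22; no alternative beats it.
Others bid (4, 18): truth gives 22; no alternative beats it.
(Checking all 16 profiles: 4 have a profitable deviation, 12 do not.)

4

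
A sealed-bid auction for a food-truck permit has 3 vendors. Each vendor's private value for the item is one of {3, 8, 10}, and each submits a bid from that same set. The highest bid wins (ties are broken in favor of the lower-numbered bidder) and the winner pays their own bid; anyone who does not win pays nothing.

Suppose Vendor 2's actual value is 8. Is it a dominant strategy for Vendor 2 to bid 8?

Yes

Check each profile of the others' bids and compare truth against every alternative bid.
Others bid (3, 3): truth gives 0, best alternative gives 0.
Others bid (3, 8): truth gives 0, best alternative gives 0.
Others bid (3, 10): truth gives 0, best alternative gives 0.
Others bid (8, 3): truth gives 0, best alternative gives 0.
Others bid (8, 8): truth gives 0, best alternative gives 0.
Others bid (8, 10): truth gives 0, best alternative gives 0.
(Remaining 3 profiles checked similarly; truth is weakly best in each.)
In every case the truthful bid is at least as good as any alternative, so it is a dominant strategy.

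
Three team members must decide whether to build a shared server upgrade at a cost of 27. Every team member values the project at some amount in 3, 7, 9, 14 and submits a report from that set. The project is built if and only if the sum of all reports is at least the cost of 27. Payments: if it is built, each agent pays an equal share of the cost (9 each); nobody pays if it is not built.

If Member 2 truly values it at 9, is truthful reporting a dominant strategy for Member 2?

Check each profile of the others' reports and compare truth against every alternative report.
Others report (3, 3): truth gives 0, best alternative gives 0.
Others report (3, 7): truth gives 0, best alternative gives 0.
Others report (3, 9): truth gives 0, best alternative gives 0.
Others report (3, 14): truth gives 0, best alternative gives 0.
Others report (7, 3): truth gives 0, best alternative gives 0.
Others report (7, 7): truth gives 0, best alternative gives 0.
(Remaining 10 profiles checked similarly; truth is weakly best in each.)
In every case the truthful report is at least as good as any alternative, so it is a dominant strategy.

Yes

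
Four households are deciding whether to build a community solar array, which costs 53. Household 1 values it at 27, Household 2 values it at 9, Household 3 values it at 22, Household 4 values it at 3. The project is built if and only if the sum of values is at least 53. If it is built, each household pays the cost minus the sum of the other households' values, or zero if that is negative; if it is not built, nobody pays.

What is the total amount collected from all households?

34

Total value 61 ≥ cost 53, so it is built.
Household 1: others sum to 34; max(0, 53 - 34) = 19.
Household 2: others sum to 52; max(0, 53 - 52) = 1.
Household 3: others sum to 39; max(0, 53 - 39) = 14.
Household 4: others sum to 58; max(0, 53 - 58) = 0.
Total collected = 19 + 1 + 14 + 0 = 34.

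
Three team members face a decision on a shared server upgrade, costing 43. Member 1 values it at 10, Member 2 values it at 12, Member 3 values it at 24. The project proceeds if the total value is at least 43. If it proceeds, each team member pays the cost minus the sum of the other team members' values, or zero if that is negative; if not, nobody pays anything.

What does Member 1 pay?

7

Total value 46 ≥ cost 43, so the project is built.
The other team members' values sum to 36.
Cost minus that sum is 43 - 36 = 7.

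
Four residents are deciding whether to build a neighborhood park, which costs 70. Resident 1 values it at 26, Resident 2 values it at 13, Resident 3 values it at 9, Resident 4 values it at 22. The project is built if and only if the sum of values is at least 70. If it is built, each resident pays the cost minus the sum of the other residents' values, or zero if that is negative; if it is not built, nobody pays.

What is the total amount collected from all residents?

70

Total value 70 ≥ cost 70, so it is built.
Resident 1: others sum to 44; max(0, 70 - 44) = 26.
Resident 2: others sum to 57; max(0, 70 - 57) = 13.
Resident 3: others sum to 61; max(0, 70 - 61) = 9.
Resident 4: others sum to 48; max(0, 70 - 48) = 22.
Total collected = 26 + 13 + 9 + 22 = 70.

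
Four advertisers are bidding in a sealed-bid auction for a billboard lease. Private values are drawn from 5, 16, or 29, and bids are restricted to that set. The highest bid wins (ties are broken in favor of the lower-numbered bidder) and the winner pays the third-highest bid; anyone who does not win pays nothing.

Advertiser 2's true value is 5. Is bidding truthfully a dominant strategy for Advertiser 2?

Check each profile of the others' bids and compare truth against every alternative bid.
Others bid (5, 16, 16): truth gives 0, best alternative gives -11.
Others bid (5, 5, 5): truth gives 0, best alternative gives 0.
Others bid (5, 5, 16): truth gives 0, best alternative gives 0.
Others bid (5, 5, 29): truth gives 0, best alternative gives 0.
Others bid (5, 16, 5): truth gives 0, best alternative gives 0.
Others bid (5, 16, 29): truth gives 0, best alternative gives 0.
(Remaining 21 profiles checked similarly; truth is weakly best in each.)
In every case the truthful bid is at least as good as any alternative, so it is a dominant strategy.

Yes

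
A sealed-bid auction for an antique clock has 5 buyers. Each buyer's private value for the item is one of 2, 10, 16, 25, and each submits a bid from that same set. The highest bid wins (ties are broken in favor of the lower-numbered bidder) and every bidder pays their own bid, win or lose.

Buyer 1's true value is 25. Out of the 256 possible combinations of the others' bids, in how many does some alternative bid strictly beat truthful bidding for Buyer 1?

Others bid (2, 2, 2, 2): truth gives 0; bid 2 gives 23 > 0. Violating.
Others bid (2, 2, 2, 10): truth gives 0; bid 10 gives 15 > 0. Violating.
Others bid (2, 2, 2, 16): truth gives 0; bid 16 gives 9 > 0. Violating.
Others bid (2, 2, 10, 2): truth gives 0; bid 10 gives 15 > 0. Violating.
Others bid (2, 2, 2, 25): truth gives 0; no alternative beats it.
Others bid (2, 2, 10, 25): truth gives 0; no alternative beats it.
(Checking all 256 profiles: 81 have a profitable deviation, 175 do not.)

81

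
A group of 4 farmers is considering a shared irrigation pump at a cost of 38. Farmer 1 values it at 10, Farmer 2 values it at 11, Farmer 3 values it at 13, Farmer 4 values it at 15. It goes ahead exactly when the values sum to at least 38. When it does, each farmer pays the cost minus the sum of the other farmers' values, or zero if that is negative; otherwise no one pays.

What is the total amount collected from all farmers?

Total value 49 ≥ cost 38, so it is built.
Farmer 1: others sum to 39; max(0, 38 - 39) = 0.
Farmer 2: others sum to 38; max(0, 38 - 38) = 0.
Farmer 3: others sum to 36; max(0, 38 - 36) = 2.
Farmer 4: others sum to 34; max(0, 38 - 34) = 4.
Total collected = 0 + 0 + 2 + 4 = 6.

6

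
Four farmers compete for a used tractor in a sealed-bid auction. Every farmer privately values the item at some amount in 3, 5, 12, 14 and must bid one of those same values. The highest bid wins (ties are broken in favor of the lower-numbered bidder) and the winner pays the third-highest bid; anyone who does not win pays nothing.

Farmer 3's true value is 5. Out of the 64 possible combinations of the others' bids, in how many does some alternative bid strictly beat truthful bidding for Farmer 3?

6

Others bid (3, 3, 12): truth gives 0; bid 12 gives 2 > 0. Violating.
Others bid (3, 3, 14): truth gives 0; bid 14 gives 2 > 0. Violating.
Others bid (3, 5, 3): truth gives 0; bid 12 gives 2 > 0. Violating.
Others bid (3, 12, 3): truth gives 0; bid 14 gives 2 > 0. Violating.
Others bid (3, 3, 3): truth gives 2; no alternative beats it.
Others bid (3, 3, 5): truth gives 2; no alternative beats it.
(Checking all 64 profiles: 6 have a profitable deviation, 58 do not.)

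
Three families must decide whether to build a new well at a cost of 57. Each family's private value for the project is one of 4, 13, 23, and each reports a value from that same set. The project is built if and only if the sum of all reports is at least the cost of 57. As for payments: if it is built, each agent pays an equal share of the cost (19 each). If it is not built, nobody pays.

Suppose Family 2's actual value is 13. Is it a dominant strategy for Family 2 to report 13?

No

Consider the case where Family 1 reports 23 and Family 3 reports 23.
Truthful report 13: project built, pays 19, utility 13 - 19 = -6.
Report 4 instead: project not built, utility 0.
Since 0 > -6, reporting 4 is strictly better here, so truthful reporting is not dominant.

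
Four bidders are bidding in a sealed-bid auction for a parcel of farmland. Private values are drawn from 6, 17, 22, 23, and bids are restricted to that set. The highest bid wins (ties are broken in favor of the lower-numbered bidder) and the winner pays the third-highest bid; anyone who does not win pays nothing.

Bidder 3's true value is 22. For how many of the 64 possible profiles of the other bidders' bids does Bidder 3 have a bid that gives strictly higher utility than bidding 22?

12

Others bid (6, 6, 23): truth gives 0; bid 23 gives 16 > 0. Violating.
Others bid (6, 17, 23): truth gives 0; bid 23 gives 5 > 0. Violating.
Others bid (6, 22, 6): truth gives 0; bid 23 gives 16 > 0. Violating.
Others bid (6, 22, 17): truth gives 0; bid 23 gives 5 > 0. Violating.
Others bid (6, 6, 6): truth gives 16; no alternative beats it.
Others bid (6, 6, 17): truth gives 16; no alternative beats it.
(Checking all 64 profiles: 12 have a profitable deviation, 52 do not.)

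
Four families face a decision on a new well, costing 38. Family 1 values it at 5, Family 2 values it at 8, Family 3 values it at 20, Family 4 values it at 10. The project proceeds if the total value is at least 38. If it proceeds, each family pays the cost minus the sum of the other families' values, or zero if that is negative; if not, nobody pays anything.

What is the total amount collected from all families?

Total value 43 ≥ cost 38, so it is built.
Family 1: others sum to 38; max(0, 38 - 38) = 0.
Family 2: others sum to 35; max(0, 38 - 35) = 3.
Family 3: others sum to 23; max(0, 38 - 23) = 15.
Family 4: others sum to 33; max(0, 38 - 33) = 5.
Total collected = 0 + 3 + 15 + 5 = 23.

23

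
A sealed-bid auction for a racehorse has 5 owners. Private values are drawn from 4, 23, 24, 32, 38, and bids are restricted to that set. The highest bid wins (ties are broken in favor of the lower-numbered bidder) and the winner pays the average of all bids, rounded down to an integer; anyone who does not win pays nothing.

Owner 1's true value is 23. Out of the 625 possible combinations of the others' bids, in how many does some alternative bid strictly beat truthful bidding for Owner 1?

Others bid (4, 4, 4, 4): truth gives 16; bid 4 gives 19 > 16. Violating.
Others bid (4, 4, 4, 24): truth gives 0; bid 24 gives 11 > 0. Violating.
Others bid (4, 4, 4, 32): truth gives 0; bid 32 gives 8 > 0. Violating.
Others bid (4, 4, 4, 38): truth gives 0; bid 38 gives 6 > 0. Violating.
Others bid (4, 4, 4, 23): truth gives 12; no alternative beats it.
Others bid (4, 4, 23, 4): truth gives 12; no alternative beats it.
(Checking all 625 profiles: 125 have a profitable deviation, 500 do not.)

125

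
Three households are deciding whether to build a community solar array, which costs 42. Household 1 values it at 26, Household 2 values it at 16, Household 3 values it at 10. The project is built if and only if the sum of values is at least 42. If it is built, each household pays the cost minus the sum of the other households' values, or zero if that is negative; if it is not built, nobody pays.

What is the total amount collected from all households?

Total value 52 ≥ cost 42, so it is built.
Household 1: others sum to 26; max(0, 42 - 26) = 16.
Household 2: others sum to 36; max(0, 42 - 36) = 6.
Household 3: others sum to 42; max(0, 42 - 42) = 0.
Total collected = 16 + 6 + 0 = 22.

22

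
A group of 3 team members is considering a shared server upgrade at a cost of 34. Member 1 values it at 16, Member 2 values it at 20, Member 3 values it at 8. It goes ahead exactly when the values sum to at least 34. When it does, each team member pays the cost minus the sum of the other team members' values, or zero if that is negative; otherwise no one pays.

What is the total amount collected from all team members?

Total value 44 ≥ cost 34, so it is built.
Member 1: others sum to 28; max(0, 34 - 28) = 6.
Member 2: others sum to 24; max(0, 34 - 24) = 10.
Member 3: others sum to 36; max(0, 34 - 36) = 0.
Total collected = 6 + 10 + 0 = 16.

16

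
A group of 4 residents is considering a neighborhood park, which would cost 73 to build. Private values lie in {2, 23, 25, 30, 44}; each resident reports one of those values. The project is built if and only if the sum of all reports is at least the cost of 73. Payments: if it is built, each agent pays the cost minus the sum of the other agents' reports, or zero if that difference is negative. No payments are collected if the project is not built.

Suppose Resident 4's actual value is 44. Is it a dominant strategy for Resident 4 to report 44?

Yes

Check each profile of the others' reports and compare truth against every alternative report.
Others report (2, 2, 30): truth gives 5, best alternative gives 0.
Others report (2, 30, 2): truth gives 5, best alternative gives 0.
Others report (30, 2, 2): truth gives 5, best alternative gives 0.
Others report (2, 30, 44): truth gives 44, best alternative gives 44.
Others report (2, 44, 30): truth gives 44, best alternative gives 44.
Others report (2, 44, 44): truth gives 44, best alternative gives 44.
(Remaining 119 profiles checked similarly; truth is weakly best in each.)
In every case the truthful report is at least as good as any alternative, so it is a dominant strategy.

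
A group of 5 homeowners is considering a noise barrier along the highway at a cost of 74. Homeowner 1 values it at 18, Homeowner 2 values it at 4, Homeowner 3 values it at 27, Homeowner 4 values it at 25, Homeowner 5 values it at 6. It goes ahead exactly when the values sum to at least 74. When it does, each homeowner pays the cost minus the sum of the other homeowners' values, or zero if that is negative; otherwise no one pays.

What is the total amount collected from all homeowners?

52

Total value 80 ≥ cost 74, so it is built.
Homeowner 1: others sum to 62; max(0, 74 - 62) = 12.
Homeowner 2: others sum to 76; max(0, 74 - 76) = 0.
Homeowner 3: others sum to 53; max(0, 74 - 53) = 21.
Homeowner 4: others sum to 55; max(0, 74 - 55) = 19.
Homeowner 5: others sum to 74; max(0, 74 - 74) = 0.
Total collected = 12 + 0 + 21 + 19 + 0 = 52.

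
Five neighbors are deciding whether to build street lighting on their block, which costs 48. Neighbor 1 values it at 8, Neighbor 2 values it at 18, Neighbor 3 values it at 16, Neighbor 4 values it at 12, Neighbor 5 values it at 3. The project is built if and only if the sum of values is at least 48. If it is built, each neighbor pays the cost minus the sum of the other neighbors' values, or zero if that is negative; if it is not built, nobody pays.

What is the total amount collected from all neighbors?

19

Total value 57 ≥ cost 48, so it is built.
Neighbor 1: others sum to 49; max(0, 48 - 49) = 0.
Neighbor 2: others sum to 39; max(0, 48 - 39) = 9.
Neighbor 3: others sum to 41; max(0, 48 - 41) = 7.
Neighbor 4: others sum to 45; max(0, 48 - 45) = 3.
Neighbor 5: others sum to 54; max(0, 48 - 54) = 0.
Total collected = 0 + 9 + 7 + 3 + 0 = 19.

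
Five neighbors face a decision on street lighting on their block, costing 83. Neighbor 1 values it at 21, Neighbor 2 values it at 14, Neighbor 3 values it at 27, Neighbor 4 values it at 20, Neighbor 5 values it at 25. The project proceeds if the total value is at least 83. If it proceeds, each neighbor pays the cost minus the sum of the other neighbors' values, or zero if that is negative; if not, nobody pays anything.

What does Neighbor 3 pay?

3

Total value 107 ≥ cost 83, so the project is built.
The other neighbors' values sum to 80.
Cost minus that sum is 83 - 80 = 3.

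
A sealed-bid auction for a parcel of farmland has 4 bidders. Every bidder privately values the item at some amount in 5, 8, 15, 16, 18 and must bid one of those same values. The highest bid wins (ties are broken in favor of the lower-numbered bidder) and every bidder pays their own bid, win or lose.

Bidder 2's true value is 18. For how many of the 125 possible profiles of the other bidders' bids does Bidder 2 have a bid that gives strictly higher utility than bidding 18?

Others bid (5, 5, 5): truth gives 0; bid 8 gives 10 > 0. Violating.
Others bid (5, 5, 8): truth gives 0; bid 8 gives 10 > 0. Violating.
Others bid (5, 5, 15): truth gives 0; bid 15 gives 3 > 0. Violating.
Others bid (5, 5, 16): truth gives 0; bid 16 gives 2 > 0. Violating.
Others bid (5, 5, 18): truth gives 0; no alternative beats it.
Others bid (5, 8, 18): truth gives 0; no alternative beats it.
(Checking all 125 profiles: 73 have a profitable deviation, 52 do not.)

73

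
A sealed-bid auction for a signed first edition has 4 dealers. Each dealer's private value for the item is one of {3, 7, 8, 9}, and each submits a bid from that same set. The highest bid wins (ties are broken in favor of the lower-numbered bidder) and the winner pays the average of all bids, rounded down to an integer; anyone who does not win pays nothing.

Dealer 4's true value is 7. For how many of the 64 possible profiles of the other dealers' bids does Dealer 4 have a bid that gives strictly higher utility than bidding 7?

15

Others bid (3, 3, 7): truth gives 0; bid 8 gives 2 > 0. Violating.
Others bid (3, 3, 8): truth gives 0; bid 9 gives 2 > 0. Violating.
Others bid (3, 7, 3): truth gives 0; bid 8 gives 2 > 0. Violating.
Others bid (3, 7, 7): truth gives 0; bid 8 gives 1 > 0. Violating.
Others bid (3, 3, 3): truth gives 3; no alternative beats it.
Others bid (3, 3, 9): truth gives 0; no alternative beats it.
(Checking all 64 profiles: 15 have a profitable deviation, 49 do not.)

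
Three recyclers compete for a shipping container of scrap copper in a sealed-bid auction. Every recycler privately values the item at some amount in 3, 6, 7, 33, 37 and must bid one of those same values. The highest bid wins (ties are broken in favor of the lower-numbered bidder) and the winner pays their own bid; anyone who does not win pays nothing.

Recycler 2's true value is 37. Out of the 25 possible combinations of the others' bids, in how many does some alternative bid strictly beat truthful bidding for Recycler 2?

Others bid (3, 3): truth gives 0; bid 6 gives 31 > 0. Violating.
Others bid (3, 6): truth gives 0; bid 6 gives 31 > 0. Violating.
Others bid (3, 7): truth gives 0; bid 7 gives 30 > 0. Violating.
Others bid (3, 33): truth gives 0; bid 33 gives 4 > 0. Violating.
Others bid (3, 37): truth gives 0; no alternative beats it.
Others bid (6, 37): truth gives 0; no alternative beats it.
(Checking all 25 profiles: 12 have a profitable deviation, 13 do not.)

12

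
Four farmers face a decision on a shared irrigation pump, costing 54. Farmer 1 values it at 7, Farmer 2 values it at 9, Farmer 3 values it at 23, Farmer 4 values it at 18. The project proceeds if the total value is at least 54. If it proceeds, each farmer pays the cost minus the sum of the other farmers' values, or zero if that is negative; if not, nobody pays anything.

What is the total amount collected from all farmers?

45

Total value 57 ≥ cost 54, so it is built.
Farmer 1: others sum to 50; max(0, 54 - 50) = 4.
Farmer 2: others sum to 48; max(0, 54 - 48) = 6.
Farmer 3: others sum to 34; max(0, 54 - 34) = 20.
Farmer 4: others sum to 39; max(0, 54 - 39) = 15.
Total collected = 4 + 6 + 20 + 15 = 45.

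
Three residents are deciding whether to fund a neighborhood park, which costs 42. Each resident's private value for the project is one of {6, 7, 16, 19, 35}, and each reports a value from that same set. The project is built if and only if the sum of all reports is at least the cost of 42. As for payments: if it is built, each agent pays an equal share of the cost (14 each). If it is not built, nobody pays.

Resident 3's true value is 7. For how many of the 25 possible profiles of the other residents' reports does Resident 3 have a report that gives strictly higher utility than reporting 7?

2

Others report (16, 19): truth gives -7; report 6 gives 0 > -7. Violating.
Others report (19, 16): truth gives -7; report 6 gives 0 > -7. Violating.
Others report (6, 6): truth gives 0; no alternative beats it.
Others report (6, 7): truth gives 0; no alternative beats it.
(Checking all 25 profiles: 2 have a profitable deviation, 23 do not.)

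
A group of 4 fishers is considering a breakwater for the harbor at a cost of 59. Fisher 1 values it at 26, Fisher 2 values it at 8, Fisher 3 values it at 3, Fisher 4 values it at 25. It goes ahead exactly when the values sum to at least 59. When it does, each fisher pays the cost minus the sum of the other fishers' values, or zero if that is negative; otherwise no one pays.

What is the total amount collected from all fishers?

Total value 62 ≥ cost 59, so it is built.
Fisher 1: others sum to 36; max(0, 59 - 36) = 23.
Fisher 2: others sum to 54; max(0, 59 - 54) = 5.
Fisher 3: others sum to 59; max(0, 59 - 59) = 0.
Fisher 4: others sum to 37; max(0, 59 - 37) = 22.
Total collected = 23 + 5 + 0 + 22 = 50.

50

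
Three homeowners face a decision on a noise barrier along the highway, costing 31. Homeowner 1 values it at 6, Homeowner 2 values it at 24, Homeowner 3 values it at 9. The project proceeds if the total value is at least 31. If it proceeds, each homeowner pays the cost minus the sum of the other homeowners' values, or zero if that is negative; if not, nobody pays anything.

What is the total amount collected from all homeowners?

17

Total value 39 ≥ cost 31, so it is built.
Homeowner 1: others sum to 33; max(0, 31 - 33) = 0.
Homeowner 2: others sum to 15; max(0, 31 - 15) = 16.
Homeowner 3: others sum to 30; max(0, 31 - 30) = 1.
Total collected = 0 + 16 + 1 = 17.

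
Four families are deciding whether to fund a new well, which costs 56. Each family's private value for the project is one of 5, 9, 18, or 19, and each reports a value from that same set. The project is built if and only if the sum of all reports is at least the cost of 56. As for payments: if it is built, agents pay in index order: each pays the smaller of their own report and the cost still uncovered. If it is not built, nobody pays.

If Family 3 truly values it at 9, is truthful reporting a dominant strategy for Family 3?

No

Consider the case where Family 1 reports 18, Family 2 reports 18 and Family 4 reports 18.
Truthful report 9: project built, pays 9, utility 9 - 9 = 0.
Report 5 instead: project built, pays 5, utility 9 - 5 = 4.
Since 4 > 0, reporting 5 is strictly better here, so truthful reporting is not dominant.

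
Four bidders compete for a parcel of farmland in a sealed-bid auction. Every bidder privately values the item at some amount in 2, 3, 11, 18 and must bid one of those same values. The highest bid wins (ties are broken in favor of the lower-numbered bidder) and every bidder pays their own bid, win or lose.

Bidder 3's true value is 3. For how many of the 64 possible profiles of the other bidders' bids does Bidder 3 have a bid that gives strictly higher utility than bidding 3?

62

Others bid (2, 2, 11): truth gives -3; bid 2 gives -2 > -3. Violating.
Others bid (2, 2, 18): truth gives -3; bid 2 gives -2 > -3. Violating.
Others bid (2, 3, 2): truth gives -3; bid 2 gives -2 > -3. Violating.
Others bid (2, 3, 3): truth gives -3; bid 2 gives -2 > -3. Violating.
Others bid (2, 2, 2): truth gives 0; no alternative beats it.
Others bid (2, 2, 3): truth gives 0; no alternative beats it.
(Checking all 64 profiles: 62 have a profitable deviation, 2 do not.)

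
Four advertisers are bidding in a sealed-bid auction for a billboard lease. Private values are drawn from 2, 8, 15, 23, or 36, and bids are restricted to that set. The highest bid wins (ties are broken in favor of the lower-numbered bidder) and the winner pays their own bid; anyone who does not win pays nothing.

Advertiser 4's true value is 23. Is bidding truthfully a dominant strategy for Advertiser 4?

Consider the case where Advertiser 1 bids 2, Advertiser 2 bids 2 and Advertiser 3 bids 2.
Truthful bid 23: wins, pays 23, utility 23 - 23 = 0.
Bid 8 instead: wins, pays 8, utility 23 - 8 = 15.
Since 15 > 0, bidding 8 is strictly better here, so truthful bidding is not dominant.

No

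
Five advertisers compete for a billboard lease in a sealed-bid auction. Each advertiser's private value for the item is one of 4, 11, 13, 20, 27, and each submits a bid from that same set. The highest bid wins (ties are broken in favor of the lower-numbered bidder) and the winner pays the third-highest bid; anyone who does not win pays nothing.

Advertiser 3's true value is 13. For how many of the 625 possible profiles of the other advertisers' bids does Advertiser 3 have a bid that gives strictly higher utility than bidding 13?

Others bid (4, 4, 4, 20): truth gives 0; bid 20 gives 9 > 0. Violating.
Others bid (4, 4, 4, 27): truth gives 0; bid 27 gives 9 > 0. Violating.
Others bid (4, 4, 11, 20): truth gives 0; bid 20 gives 2 > 0. Violating.
Others bid (4, 4, 11, 27): truth gives 0; bid 27 gives 2 > 0. Violating.
Others bid (4, 4, 4, 4): truth gives 9; no alternative beats it.
Others bid (4, 4, 4, 11): truth gives 9; no alternative beats it.
(Checking all 625 profiles: 64 have a profitable deviation, 561 do not.)

64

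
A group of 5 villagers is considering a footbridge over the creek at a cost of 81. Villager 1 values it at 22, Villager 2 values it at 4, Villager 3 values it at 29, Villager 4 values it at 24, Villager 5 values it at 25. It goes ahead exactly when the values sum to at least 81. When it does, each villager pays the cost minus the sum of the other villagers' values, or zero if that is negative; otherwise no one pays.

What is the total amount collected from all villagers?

Total value 104 ≥ cost 81, so it is built.
Villager 1: others sum to 82; max(0, 81 - 82) = 0.
Villager 2: others sum to 100; max(0, 81 - 100) = 0.
Villager 3: others sum to 75; max(0, 81 - 75) = 6.
Villager 4: others sum to 80; max(0, 81 - 80) = 1.
Villager 5: others sum to 79; max(0, 81 - 79) = 2.
Total collected = 0 + 0 + 6 + 1 + 2 = 9.

9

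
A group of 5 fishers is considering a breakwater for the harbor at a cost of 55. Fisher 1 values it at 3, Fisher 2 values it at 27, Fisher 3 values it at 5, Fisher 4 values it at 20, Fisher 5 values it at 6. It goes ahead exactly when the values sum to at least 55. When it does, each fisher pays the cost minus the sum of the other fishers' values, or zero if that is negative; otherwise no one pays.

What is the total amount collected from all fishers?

35

Total value 61 ≥ cost 55, so it is built.
Fisher 1: others sum to 58; max(0, 55 - 58) = 0.
Fisher 2: others sum to 34; max(0, 55 - 34) = 21.
Fisher 3: others sum to 56; max(0, 55 - 56) = 0.
Fisher 4: others sum to 41; max(0, 55 - 41) = 14.
Fisher 5: others sum to 55; max(0, 55 - 55) = 0.
Total collected = 0 + 21 + 0 + 14 + 0 = 35.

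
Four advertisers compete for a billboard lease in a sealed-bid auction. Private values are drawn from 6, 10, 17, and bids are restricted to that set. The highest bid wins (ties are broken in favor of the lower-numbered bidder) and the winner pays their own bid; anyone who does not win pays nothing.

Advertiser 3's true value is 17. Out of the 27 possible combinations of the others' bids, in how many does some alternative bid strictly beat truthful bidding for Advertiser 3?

2

Others bid (6, 6, 6): truth gives 0; bid 10 gives 7 > 0. Violating.
Others bid (6, 6, 10): truth gives 0; bid 10 gives 7 > 0. Violating.
Others bid (6, 6, 17): truth gives 0; no alternative beats it.
Others bid (6, 10, 6): truth gives 0; no alternative beats it.
(Checking all 27 profiles: 2 have a profitable deviation, 25 do not.)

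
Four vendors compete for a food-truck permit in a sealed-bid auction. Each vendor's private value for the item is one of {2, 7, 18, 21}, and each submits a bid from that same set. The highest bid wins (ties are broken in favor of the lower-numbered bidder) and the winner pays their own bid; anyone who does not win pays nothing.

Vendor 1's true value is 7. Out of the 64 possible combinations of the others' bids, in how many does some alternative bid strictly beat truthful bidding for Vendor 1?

Others bid (2, 2, 2): truth gives 0; bid 2 gives 5 > 0. Violating.
Others bid (2, 2, 7): truth gives 0; no alternative beats it.
Others bid (2, 2, 18): truth gives 0; no alternative beats it.
(Checking all 64 profiles: 1 has a profitable deviation, 63 do not.)

1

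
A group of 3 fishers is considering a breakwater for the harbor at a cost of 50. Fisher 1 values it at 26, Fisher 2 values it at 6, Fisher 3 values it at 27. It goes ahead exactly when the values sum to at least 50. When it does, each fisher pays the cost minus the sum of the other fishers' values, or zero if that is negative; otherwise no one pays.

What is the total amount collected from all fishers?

Total value 59 ≥ cost 50, so it is built.
Fisher 1: others sum to 33; max(0, 50 - 33) = 17.
Fisher 2: others sum to 53; max(0, 50 - 53) = 0.
Fisher 3: others sum to 32; max(0, 50 - 32) = 18.
Total collected = 17 + 0 + 18 = 35.

35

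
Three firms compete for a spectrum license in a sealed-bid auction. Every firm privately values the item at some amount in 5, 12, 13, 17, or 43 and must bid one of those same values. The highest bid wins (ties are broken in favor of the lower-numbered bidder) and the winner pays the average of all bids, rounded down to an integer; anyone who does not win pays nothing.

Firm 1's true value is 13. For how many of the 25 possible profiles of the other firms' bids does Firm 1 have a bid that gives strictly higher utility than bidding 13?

3

Others bid (5, 5): truth gives 6; bid 5 gives 8 > 6. Violating.
Others bid (5, 12): truth gives 3; bid 12 gives 4 > 3. Violating.
Others bid (12, 5): truth gives 3; bid 12 gives 4 > 3. Violating.
Others bid (5, 13): truth gives 3; no alternative beats it.
Others bid (5, 17): truth gives 0; no alternative beats it.
(Checking all 25 profiles: 3 have a profitable deviation, 22 do not.)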